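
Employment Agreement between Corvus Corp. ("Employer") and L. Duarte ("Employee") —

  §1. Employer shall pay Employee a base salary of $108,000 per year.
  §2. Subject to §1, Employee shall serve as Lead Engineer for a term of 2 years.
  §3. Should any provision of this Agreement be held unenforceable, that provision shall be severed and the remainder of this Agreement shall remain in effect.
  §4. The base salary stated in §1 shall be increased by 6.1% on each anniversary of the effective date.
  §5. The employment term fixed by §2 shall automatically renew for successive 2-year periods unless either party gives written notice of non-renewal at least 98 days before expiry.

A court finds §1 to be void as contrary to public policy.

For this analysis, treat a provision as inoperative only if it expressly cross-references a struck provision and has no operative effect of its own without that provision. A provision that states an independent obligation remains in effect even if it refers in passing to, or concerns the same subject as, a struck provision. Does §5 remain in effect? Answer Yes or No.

Yes

§1 is struck. §4 has no operative effect of its own apart from §1 and is therefore inoperative. §2 mentions §1 but its own obligation stands independently of §1, so §2 is not affected. §3 is a severability clause and preserves every provision that can still be given independent effect. The provisions still in force are §2, §3, and §5. §5 is among the surviving provisions, so the answer is yes.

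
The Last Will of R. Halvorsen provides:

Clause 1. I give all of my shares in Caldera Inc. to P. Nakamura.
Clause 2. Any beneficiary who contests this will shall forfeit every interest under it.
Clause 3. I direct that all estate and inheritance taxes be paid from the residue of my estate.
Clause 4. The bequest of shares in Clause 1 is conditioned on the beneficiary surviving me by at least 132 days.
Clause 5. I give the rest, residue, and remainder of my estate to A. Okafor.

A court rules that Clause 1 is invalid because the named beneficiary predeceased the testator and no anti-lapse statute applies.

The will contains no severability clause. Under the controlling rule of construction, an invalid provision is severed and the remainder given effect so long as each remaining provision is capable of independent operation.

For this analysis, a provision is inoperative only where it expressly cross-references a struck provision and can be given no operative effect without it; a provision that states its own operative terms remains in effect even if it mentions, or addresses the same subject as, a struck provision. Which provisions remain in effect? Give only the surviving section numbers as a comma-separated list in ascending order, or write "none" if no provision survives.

2, 3, 5

Clause 1 is struck. Clause 4 operates only by reference to Clause 1, so it falls with Clause 1. Under the stated default rule, only provisions that cannot operate independently fall away; the rest are enforced. The provisions still in force are Clause 2, Clause 3, and Clause 5.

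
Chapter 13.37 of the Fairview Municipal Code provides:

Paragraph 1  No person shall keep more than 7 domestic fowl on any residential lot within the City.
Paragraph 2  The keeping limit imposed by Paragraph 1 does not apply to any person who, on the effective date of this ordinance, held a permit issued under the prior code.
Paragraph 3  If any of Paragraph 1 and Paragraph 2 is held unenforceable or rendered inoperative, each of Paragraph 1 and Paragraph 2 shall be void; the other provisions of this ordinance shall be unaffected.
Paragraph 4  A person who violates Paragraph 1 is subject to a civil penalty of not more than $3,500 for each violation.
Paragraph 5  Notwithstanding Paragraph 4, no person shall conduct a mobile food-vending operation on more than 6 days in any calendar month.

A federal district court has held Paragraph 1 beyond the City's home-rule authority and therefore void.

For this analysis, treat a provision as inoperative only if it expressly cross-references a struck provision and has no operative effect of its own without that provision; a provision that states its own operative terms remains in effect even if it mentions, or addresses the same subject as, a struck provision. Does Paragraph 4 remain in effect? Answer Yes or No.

Paragraph 1 is struck. Paragraph 2 has no operative effect of its own apart from Paragraph 1 and is therefore inoperative. Paragraph 4 operates only by reference to Paragraph 1, so it falls with Paragraph 1. Paragraph 5 mentions Paragraph 4 but its own obligation stands independently of Paragraph 4, so Paragraph 5 is not affected. Paragraph 3 declares Paragraph 1 and Paragraph 2 mutually dependent; since one of them has fallen, all of them are of no effect. The remainder continues in force under Paragraph 3. That leaves Paragraph 3 and Paragraph 5 in effect. Paragraph 4 is among the inoperative provisions, so the answer is no.

No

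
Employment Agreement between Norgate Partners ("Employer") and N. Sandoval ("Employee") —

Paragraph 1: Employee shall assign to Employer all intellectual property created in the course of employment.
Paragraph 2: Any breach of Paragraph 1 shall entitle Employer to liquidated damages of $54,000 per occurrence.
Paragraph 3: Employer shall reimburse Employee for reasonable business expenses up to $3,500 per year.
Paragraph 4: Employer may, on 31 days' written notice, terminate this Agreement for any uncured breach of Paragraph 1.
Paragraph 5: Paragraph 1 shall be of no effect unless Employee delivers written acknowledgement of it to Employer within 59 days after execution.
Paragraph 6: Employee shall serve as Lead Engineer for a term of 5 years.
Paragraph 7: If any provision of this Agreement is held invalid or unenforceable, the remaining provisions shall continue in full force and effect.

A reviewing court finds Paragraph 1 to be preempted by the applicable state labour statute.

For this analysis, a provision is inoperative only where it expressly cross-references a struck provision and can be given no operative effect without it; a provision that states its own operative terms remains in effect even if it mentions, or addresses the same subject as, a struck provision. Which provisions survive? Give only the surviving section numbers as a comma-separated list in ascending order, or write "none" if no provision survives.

Paragraph 1 is struck. Paragraph 2 has no operative effect of its own apart from Paragraph 1 and is therefore inoperative. Paragraph 4 has no operative effect of its own apart from Paragraph 1 and is therefore inoperative. Paragraph 5 has no operative effect of its own apart from Paragraph 1 and is therefore inoperative. Under the severability clause in Paragraph 7, the remaining provisions continue in force. Paragraph 3, Paragraph 6, and Paragraph 7 remain in effect.

3, 6, 7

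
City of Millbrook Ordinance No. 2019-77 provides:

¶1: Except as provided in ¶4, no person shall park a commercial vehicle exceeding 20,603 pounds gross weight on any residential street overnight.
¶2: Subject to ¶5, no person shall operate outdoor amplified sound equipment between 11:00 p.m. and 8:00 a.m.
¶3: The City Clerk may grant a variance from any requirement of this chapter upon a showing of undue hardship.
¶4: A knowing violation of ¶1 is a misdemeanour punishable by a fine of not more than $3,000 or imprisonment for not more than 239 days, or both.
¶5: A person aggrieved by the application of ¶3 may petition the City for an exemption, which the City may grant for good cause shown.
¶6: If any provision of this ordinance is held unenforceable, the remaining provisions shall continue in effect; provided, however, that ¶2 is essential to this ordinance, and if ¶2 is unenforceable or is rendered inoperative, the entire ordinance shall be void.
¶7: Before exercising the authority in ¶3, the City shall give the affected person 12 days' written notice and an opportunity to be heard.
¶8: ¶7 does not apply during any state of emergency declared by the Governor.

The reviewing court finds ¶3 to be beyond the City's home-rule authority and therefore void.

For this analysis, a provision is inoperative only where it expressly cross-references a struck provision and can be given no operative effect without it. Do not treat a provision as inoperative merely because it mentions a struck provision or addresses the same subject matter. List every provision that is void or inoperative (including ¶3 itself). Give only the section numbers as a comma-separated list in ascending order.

¶3 is struck. ¶5 merely fixes the exemption procedure for ¶3; with ¶3 gone it has nothing to operate on and falls away. ¶7 merely fixes the notice-and-hearing requirement for ¶3; with ¶3 gone it has nothing to operate on and falls away. ¶8 merely fixes the emergency suspension of ¶7; with ¶7 gone it has nothing to operate on and falls away. ¶2 mentions ¶5 but its own obligation stands independently of ¶5, so ¶2 is not affected. ¶6 makes ¶2 an essential term, but ¶2 is unaffected, so the severability proviso in ¶6 preserves the remaining provisions. That leaves ¶1, ¶2, ¶4, and ¶6 in effect.

3, 5, 7, 8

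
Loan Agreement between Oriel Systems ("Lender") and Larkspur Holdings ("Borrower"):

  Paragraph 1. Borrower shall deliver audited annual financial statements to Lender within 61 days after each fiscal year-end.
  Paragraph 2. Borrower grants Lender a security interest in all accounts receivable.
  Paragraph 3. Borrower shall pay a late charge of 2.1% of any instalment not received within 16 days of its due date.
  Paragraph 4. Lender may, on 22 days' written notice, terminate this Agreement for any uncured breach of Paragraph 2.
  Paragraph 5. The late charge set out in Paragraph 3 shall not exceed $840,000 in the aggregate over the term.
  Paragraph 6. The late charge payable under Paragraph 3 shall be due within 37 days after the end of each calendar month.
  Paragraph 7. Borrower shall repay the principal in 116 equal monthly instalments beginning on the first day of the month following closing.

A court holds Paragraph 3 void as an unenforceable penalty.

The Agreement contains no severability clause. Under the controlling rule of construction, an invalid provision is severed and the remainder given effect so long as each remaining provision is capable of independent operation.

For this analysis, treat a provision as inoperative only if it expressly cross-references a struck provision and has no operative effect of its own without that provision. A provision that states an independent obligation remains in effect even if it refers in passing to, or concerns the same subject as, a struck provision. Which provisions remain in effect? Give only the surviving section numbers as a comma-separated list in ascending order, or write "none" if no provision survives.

1, 2, 4, 7

Paragraph 3 is struck. Paragraph 5 operates only by reference to Paragraph 3, so it falls with Paragraph 3. Paragraph 6 has no operative effect of its own apart from Paragraph 3 and is therefore inoperative. With no severability clause, the stated default rule severs what cannot stand and enforces each remaining provision that can operate on its own. That leaves Paragraph 1, Paragraph 2, Paragraph 4, and Paragraph 7 in effect.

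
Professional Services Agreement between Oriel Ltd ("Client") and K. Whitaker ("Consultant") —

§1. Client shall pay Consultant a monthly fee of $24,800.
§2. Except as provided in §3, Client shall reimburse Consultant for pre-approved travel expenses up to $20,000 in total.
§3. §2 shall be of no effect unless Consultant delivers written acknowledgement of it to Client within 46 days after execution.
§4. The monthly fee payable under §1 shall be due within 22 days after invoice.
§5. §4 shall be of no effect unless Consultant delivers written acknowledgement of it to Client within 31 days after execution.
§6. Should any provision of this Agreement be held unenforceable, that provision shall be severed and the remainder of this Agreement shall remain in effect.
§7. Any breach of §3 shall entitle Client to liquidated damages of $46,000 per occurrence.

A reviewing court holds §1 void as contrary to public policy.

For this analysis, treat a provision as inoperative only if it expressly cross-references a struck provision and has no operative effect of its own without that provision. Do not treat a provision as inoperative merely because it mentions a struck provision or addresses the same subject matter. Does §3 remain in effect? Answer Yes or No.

Yes

§1 is struck. §4 operates only by reference to §1, so it falls with §1. §5 merely fixes the acknowledgement condition for §4; with §4 gone it has nothing to operate on and falls away. §6 is a severability clause and preserves every provision that can still be given independent effect. The provisions still in force are §2, §3, §6, and §7. §3 is among the surviving provisions, so the answer is yes.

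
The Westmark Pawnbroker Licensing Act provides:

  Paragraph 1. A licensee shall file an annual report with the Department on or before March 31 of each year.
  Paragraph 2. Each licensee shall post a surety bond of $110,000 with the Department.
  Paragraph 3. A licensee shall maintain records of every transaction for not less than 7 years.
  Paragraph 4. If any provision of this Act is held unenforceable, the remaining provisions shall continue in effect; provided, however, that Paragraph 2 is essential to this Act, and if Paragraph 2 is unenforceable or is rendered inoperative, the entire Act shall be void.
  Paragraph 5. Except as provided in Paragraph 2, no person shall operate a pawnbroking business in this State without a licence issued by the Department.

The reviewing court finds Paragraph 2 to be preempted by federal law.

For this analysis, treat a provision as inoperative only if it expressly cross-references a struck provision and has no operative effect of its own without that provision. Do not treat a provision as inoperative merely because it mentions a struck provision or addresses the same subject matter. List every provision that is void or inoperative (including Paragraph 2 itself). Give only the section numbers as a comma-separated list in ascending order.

1, 2, 3, 4, 5

Paragraph 2 is struck. Nothing else in the Act is defined by reference to Paragraph 2. Paragraph 4 makes Paragraph 2 an essential term, and Paragraph 2 is the provision held invalid; under Paragraph 4, the entire Act is therefore void. No provision of the Act survives.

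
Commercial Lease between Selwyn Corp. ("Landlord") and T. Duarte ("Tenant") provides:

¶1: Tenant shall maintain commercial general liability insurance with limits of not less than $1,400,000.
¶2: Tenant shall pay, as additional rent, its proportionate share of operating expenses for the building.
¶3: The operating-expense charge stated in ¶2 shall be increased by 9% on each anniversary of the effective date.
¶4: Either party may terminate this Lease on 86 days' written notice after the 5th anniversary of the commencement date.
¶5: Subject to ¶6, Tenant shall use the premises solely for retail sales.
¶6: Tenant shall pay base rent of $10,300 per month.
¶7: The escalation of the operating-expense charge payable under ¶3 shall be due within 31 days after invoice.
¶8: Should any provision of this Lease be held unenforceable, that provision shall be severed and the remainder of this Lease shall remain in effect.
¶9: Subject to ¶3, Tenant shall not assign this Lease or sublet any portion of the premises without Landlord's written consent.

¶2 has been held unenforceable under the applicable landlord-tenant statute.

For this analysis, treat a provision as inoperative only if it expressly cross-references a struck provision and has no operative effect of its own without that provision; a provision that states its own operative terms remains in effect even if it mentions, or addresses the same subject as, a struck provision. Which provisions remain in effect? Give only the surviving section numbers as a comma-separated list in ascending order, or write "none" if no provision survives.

1, 4, 5, 6, 8, 9

¶2 is struck. The whole of ¶3 is the escalation of the operating-expense charge, defined by reference to ¶2, so ¶3 cannot stand once ¶2 is removed. ¶7 operates only by reference to ¶3, so it falls with ¶3. Although ¶9 refers to ¶3, its operative terms do not depend on ¶3, so it remains in effect. ¶8 is a severability clause and preserves every provision that can still be given independent effect. ¶1, ¶4, ¶5, ¶6, ¶8, and ¶9 remain in effect.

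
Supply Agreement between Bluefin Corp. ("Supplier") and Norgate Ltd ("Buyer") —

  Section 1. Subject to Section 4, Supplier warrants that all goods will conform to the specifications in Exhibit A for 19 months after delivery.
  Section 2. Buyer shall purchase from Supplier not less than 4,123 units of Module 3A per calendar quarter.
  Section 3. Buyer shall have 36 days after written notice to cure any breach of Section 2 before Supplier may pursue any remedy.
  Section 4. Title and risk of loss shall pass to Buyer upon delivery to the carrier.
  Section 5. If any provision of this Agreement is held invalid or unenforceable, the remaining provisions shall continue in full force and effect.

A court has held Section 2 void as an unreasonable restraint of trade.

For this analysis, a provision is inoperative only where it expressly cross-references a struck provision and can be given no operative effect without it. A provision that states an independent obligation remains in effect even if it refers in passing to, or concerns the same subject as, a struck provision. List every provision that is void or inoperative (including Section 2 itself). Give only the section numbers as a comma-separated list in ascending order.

2, 3

Section 2 is struck. Section 3 has no operative effect of its own apart from Section 2 and is therefore inoperative. Under the severability clause in Section 5, the remaining provisions continue in force. Section 1, Section 4, and Section 5 remain in effect.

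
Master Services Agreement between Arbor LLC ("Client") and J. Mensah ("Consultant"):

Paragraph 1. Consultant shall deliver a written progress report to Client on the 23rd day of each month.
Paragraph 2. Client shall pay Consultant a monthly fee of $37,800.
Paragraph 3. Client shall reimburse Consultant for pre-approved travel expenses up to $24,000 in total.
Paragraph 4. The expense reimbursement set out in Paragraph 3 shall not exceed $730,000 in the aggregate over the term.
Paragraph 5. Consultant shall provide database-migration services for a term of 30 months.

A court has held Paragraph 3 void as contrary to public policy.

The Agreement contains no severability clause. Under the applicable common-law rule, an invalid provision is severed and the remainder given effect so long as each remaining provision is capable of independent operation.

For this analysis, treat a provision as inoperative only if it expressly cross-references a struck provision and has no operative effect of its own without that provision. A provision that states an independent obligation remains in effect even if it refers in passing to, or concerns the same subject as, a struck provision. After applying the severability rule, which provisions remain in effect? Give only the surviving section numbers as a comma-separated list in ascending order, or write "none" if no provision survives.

Paragraph 3 is struck. Paragraph 4 does nothing except set the aggregate cap on the expense reimbursement by reference to Paragraph 3; with Paragraph 3 gone it has no independent effect and is inoperative. With no severability clause, the stated default rule severs what cannot stand and enforces each remaining provision that can operate on its own. The provisions still in force are Paragraph 1, Paragraph 2, and Paragraph 5.

1, 2, 5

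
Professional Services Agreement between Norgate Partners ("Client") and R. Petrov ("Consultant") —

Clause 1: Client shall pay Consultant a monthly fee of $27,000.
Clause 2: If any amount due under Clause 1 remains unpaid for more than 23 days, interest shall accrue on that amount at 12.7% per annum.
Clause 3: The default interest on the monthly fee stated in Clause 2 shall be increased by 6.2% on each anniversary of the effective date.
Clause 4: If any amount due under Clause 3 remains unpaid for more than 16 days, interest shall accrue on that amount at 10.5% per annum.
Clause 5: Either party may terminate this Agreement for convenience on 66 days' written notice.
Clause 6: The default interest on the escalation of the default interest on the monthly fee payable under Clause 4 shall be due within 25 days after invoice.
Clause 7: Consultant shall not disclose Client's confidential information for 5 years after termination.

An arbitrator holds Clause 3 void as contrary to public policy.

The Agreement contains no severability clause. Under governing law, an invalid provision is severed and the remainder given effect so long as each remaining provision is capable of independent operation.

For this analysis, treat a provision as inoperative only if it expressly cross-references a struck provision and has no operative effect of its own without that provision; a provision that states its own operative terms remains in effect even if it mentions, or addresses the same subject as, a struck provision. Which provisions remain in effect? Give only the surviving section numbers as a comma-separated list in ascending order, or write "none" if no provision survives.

1, 2, 5, 7

Clause 3 is struck. Clause 4 operates only by reference to Clause 3, so it falls with Clause 3. Clause 6 operates only by reference to Clause 4, so it falls with Clause 4. With no severability clause, the stated default rule severs what cannot stand and enforces each remaining provision that can operate on its own. The provisions still in force are Clause 1, Clause 2, Clause 5, and Clause 7.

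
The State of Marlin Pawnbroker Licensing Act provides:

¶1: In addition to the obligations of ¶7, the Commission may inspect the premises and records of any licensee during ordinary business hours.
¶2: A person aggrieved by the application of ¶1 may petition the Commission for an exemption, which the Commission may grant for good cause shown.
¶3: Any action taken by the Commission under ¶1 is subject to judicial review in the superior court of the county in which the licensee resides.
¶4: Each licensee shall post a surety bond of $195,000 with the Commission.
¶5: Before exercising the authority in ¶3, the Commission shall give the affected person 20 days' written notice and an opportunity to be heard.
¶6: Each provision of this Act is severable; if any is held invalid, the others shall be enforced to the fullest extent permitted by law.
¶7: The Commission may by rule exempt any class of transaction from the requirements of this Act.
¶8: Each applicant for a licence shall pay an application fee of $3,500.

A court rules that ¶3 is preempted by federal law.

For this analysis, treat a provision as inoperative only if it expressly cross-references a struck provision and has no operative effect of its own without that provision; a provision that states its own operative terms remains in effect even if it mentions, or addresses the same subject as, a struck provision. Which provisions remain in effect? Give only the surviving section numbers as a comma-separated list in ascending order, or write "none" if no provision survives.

¶3 is struck. ¶5 has no operative effect of its own apart from ¶3 and is therefore inoperative. ¶6 is a severability clause and preserves every provision that can still be given independent effect. The provisions still in force are ¶1, ¶2, ¶4, ¶6, ¶7, and ¶8.

1, 2, 4, 6, 7, 8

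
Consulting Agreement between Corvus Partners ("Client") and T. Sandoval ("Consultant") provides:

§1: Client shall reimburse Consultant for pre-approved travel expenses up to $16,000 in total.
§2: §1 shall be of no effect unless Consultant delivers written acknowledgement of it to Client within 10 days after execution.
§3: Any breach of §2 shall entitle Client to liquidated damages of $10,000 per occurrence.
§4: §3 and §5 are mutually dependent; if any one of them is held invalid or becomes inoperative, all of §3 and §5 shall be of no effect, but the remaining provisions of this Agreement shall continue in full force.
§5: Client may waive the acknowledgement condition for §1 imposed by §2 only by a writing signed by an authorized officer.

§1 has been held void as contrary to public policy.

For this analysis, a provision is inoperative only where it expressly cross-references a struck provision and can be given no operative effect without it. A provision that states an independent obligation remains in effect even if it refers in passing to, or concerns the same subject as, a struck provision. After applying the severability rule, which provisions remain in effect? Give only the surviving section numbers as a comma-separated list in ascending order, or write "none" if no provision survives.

§1 is struck. §2 operates only by reference to §1, so it falls with §1. §3 has no operative effect of its own apart from §2 and is therefore inoperative. The only function of §5 is the waiver condition for §2, so it cannot stand once §2 is removed. §4 declares §3 and §5 mutually dependent; since one of them has fallen, all of them are of no effect. The remainder continues in force under §4. Only §4 remains in effect.

4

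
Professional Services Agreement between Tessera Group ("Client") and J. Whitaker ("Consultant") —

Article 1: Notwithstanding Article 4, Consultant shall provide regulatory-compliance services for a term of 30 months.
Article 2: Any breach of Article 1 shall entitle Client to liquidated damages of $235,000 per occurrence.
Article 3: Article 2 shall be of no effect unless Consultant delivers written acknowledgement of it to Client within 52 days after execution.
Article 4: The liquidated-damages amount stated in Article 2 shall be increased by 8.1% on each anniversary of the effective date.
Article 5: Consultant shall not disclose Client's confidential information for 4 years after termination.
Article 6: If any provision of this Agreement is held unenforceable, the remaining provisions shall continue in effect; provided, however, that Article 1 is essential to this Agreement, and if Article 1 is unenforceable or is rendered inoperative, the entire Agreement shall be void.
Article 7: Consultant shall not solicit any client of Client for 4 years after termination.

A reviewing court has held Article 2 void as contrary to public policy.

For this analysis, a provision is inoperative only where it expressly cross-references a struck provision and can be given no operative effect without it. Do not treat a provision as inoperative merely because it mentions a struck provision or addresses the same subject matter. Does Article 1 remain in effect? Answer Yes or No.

Yes

Article 2 is struck. Article 3 merely fixes the acknowledgement condition for Article 2; with Article 2 gone it has nothing to operate on and falls away. Article 4 operates only by reference to Article 2, so it falls with Article 2. Although Article 1 refers to Article 4, its operative terms do not depend on Article 4, so it remains in effect. Article 6 makes Article 1 an essential term, but Article 1 is unaffected, so the severability proviso in Article 6 preserves the remaining provisions. Article 1, Article 5, Article 6, and Article 7 remain in effect. Article 1 is among the surviving provisions, so the answer is yes.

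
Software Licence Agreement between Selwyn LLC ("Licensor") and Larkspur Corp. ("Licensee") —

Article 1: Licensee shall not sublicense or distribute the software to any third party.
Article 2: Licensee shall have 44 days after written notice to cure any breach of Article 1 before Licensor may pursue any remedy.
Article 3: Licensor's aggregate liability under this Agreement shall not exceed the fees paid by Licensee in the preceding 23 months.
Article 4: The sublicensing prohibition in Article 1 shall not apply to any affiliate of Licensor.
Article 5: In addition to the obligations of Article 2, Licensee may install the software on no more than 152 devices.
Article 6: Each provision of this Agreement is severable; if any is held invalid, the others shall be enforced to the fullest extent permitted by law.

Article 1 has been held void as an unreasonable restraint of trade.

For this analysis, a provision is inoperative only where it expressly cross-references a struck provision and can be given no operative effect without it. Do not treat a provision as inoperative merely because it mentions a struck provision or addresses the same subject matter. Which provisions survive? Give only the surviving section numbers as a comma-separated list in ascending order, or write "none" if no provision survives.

Article 1 is struck. The only function of Article 2 is the cure period for breach of Article 1, so it cannot stand once Article 1 is removed. Article 4 does nothing except set the carve-out from the sublicensing prohibition by reference to Article 1; with Article 1 gone it has no independent effect and is inoperative. Article 5 mentions Article 2 but its own obligation stands independently of Article 2, so Article 5 is not affected. Under the severability clause in Article 6, the remaining provisions continue in force. That leaves Article 3, Article 5, and Article 6 in effect.

3, 5, 6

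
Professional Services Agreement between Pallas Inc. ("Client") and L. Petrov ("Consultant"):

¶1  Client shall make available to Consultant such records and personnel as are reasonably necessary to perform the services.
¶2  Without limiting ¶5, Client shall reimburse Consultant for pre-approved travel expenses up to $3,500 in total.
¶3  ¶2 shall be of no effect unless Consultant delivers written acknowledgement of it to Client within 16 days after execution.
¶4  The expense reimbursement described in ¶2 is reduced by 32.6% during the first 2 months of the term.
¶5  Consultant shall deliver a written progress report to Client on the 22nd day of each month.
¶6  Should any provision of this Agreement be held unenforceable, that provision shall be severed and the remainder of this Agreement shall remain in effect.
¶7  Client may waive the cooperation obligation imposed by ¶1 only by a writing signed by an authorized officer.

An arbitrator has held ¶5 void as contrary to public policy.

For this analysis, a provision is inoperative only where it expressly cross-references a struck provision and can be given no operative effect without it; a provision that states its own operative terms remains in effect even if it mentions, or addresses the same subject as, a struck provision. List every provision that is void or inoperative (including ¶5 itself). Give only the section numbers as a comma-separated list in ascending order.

5

¶5 is struck. ¶2 mentions ¶5 but its own obligation stands independently of ¶5, so ¶2 is not affected. Nothing else in the Agreement is defined by reference to ¶5. ¶6 is a severability clause and preserves every provision that can still be given independent effect. ¶1, ¶2, ¶3, ¶4, ¶6, and ¶7 remain in effect.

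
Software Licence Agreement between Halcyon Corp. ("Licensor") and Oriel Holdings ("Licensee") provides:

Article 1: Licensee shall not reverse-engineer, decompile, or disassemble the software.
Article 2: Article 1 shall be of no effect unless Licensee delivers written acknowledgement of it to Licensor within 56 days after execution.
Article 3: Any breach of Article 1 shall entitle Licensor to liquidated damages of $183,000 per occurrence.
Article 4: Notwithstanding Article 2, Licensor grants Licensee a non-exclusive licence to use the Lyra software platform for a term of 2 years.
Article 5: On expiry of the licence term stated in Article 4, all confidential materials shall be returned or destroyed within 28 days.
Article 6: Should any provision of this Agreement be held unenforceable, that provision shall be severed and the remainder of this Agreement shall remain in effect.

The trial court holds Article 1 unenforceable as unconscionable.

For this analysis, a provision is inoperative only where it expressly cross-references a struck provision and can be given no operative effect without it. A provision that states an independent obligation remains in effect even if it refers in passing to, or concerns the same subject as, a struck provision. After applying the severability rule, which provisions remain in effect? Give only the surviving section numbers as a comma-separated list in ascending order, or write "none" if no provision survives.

4, 5, 6

Article 1 is struck. Article 2 operates only by reference to Article 1, so it falls with Article 1. Article 3 does nothing except set the liquidated-damages amount by reference to Article 1; with Article 1 gone it has no independent effect and is inoperative. Article 4 mentions Article 2 but its own obligation stands independently of Article 2, so Article 4 is not affected. Under the severability clause in Article 6, the remaining provisions continue in force. That leaves Article 4, Article 5, and Article 6 in effect.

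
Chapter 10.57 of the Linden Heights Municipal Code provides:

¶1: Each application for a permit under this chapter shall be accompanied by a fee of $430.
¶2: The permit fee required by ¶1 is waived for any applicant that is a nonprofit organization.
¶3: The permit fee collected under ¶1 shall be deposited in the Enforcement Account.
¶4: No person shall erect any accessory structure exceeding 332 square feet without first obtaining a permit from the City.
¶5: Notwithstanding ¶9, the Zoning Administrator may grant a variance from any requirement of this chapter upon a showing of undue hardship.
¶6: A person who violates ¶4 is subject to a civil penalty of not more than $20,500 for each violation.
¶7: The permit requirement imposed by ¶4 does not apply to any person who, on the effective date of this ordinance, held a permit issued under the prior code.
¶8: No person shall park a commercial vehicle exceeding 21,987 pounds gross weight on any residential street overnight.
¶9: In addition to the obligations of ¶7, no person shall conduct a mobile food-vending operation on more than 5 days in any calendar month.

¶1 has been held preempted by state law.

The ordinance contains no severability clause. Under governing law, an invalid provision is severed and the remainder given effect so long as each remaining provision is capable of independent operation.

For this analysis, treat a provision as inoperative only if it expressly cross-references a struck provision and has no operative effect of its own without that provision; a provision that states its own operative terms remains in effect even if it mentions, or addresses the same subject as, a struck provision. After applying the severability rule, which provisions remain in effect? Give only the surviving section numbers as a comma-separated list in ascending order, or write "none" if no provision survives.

4, 5, 6, 7, 8, 9

¶1 is struck. ¶2 operates only by reference to ¶1, so it falls with ¶1. The whole of ¶3 is the disposition of the permit fee, defined by reference to ¶1, so ¶3 cannot stand once ¶1 is removed. Under the stated default rule, only provisions that cannot operate independently fall away; the rest are enforced. That leaves ¶4, ¶5, ¶6, ¶7, ¶8, and ¶9 in effect.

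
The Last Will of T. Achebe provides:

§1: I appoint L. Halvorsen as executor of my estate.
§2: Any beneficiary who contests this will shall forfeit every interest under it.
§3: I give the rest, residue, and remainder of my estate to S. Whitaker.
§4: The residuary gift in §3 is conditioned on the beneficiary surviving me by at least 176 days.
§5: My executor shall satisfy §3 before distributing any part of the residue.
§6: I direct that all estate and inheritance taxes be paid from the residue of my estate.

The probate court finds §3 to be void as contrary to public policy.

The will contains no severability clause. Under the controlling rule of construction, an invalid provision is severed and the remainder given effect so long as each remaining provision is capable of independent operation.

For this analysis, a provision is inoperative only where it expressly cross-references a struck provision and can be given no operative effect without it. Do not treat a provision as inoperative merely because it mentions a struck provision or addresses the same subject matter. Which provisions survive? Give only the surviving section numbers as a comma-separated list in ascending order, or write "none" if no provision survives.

§3 is struck. §4 operates only by reference to §3, so it falls with §3. The only function of §5 is the priority direction for §3, so it cannot stand once §3 is removed. With no severability clause, the stated default rule severs what cannot stand and enforces each remaining provision that can operate on its own. The provisions still in force are §1, §2, and §6.

1, 2, 6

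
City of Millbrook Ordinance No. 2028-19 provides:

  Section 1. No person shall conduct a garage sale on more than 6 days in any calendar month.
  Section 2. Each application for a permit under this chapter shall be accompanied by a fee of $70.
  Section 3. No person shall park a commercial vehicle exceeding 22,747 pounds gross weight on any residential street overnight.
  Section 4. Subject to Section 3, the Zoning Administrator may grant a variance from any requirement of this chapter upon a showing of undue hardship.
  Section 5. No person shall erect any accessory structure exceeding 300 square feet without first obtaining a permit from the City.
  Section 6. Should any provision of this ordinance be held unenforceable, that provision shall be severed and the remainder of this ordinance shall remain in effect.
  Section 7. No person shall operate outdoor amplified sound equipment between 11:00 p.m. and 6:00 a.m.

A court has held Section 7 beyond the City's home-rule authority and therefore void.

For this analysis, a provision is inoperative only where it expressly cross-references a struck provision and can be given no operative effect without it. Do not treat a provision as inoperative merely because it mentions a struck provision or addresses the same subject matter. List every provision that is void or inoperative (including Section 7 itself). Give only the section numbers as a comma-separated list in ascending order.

Section 7 is struck. Nothing else in the ordinance is defined by reference to Section 7. Section 6 is a severability clause and preserves every provision that can still be given independent effect. The provisions still in force are Section 1, Section 2, Section 3, Section 4, Section 5, and Section 6.

7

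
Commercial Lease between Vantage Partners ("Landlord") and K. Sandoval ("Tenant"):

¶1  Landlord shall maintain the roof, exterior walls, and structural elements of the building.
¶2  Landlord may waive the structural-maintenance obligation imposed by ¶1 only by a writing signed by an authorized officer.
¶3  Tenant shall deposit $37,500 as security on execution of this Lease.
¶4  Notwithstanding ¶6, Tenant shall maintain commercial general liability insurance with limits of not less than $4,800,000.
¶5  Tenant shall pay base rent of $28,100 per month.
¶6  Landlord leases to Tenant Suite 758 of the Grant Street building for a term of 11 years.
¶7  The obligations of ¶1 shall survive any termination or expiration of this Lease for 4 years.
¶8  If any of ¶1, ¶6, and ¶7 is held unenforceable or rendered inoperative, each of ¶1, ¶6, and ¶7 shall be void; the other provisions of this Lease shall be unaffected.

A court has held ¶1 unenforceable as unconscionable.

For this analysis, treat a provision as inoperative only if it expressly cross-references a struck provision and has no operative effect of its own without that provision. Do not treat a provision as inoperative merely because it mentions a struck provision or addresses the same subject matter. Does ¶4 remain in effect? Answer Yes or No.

Yes

¶1 is struck. ¶2 has no operative effect of its own apart from ¶1 and is therefore inoperative. ¶7 has no operative effect of its own apart from ¶1 and is therefore inoperative. ¶4 mentions ¶6 but its own obligation stands independently of ¶6, so ¶4 is not affected. ¶8 declares ¶1, ¶6, and ¶7 mutually dependent; since one of them has fallen, all of them are of no effect. That brings down ¶6 as well. The remainder continues in force under ¶8. ¶3, ¶4, ¶5, and ¶8 remain in effect. ¶4 is among the surviving provisions, so the answer is yes.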